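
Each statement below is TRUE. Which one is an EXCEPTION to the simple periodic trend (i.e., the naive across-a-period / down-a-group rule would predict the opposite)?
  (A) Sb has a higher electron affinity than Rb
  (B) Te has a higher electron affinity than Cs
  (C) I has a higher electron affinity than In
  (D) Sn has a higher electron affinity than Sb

(D)

The general trend: electron affinity increases across a period and decreases down a group.
(A) Sb (period 5, group 15) vs Rb (period 5, group 1): the stated order agrees with the simple trend.
(B) Te (period 5, group 16) vs Cs (period 6, group 1): the stated order agrees with the simple trend.
(C) I (period 5, group 17) vs In (period 5, group 13): the stated order agrees with the simple trend.
(D) Sn (period 5, group 14) vs Sb (period 5, group 15): the stated order contradicts the simple trend.
The exception is (D): adding an electron to Sb's half-filled 5p³ is unfavourable, so Sn has the more exothermic EA.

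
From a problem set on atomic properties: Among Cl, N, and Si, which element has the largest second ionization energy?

N

Consider each +1 ion: Cl⁺ still has 6 valence electrons; N⁺ still has 4 valence electrons; Si⁺ still has 3 valence electrons.
All are still removing valence electrons, so compare the +1 ions as you would atoms: IE_2 generally rises across a period (higher Z_eff) and falls down a group (larger shell), subject to the usual subshell exceptions.
Valence configurations: Cl⁺ [Ne]3s²3p⁴, N⁺ [He]2s²2p², Si⁺ [Ne]3s²3p¹.
Approximate IE_2 values (kJ/mol): Cl 2298, N 2856, Si 1577.
Hence IE_2: Si < Cl < N.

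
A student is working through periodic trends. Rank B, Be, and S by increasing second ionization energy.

Be, S, B

After 1 electron has been removed, what remains? B⁺ still has 2 valence electrons; Be⁺ still has 1 valence electron; S⁺ still has 5 valence electrons.
All are still removing valence electrons, so compare the +1 ions as you would atoms: IE_2 generally rises across a period (higher Z_eff) and falls down a group (larger shell), subject to the usual subshell exceptions.
Valence configurations: B⁺ [He]2s², Be⁺ [He]2s¹, S⁺ [Ne]3s²3p³.
Approximate IE_2 values (kJ/mol): B 2427, Be 1757, S 2252.
Putting it together, IE_2: Be < S < B.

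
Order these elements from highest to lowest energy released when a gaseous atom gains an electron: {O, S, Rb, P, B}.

S > O > P > Rb > B

B is in period 2, group 13; O is in period 2, group 16; P is in period 3, group 15; S is in period 3, group 16; Rb is in period 5, group 1.
Adding an electron releases more energy for atoms nearer the top right (short of the noble gases).
Neither a single period nor a single group — weigh both effects.
Rb > B: this pair runs against the simple trend — see the exception note.
P > Rb: relative to Rb, both the across-period and down-group shifts push P's electron affinity up.
O > P: both effects reinforce here, so O is clearly the higher of the two.
S > O: this pair runs against the simple trend — see the exception note.
Note the exception: Rb has a higher electron affinity than B, contrary to the simple trend — B's ns²np¹ configuration gives only a small electron affinity — the sparsely filled np subshell binds an added electron weakly.
Note the exception: S has a higher electron affinity than O, contrary to the simple trend — the compact 2p subshell of O repels the added electron more than S's larger 3p does.
For reference (kJ/mol): B 27, O 141, P 72, S 200, Rb 47.
So from highest to lowest: S > O > P > Rb > B.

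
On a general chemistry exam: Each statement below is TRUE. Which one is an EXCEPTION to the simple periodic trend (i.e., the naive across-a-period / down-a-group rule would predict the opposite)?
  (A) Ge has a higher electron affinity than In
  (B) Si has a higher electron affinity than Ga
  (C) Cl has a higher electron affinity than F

The general trend: electron affinity increases across a period and decreases down a group.
(A) Ge (period 4, group 14) vs In (period 5, group 13): the stated order agrees with the simple trend.
(B) Si (period 3, group 14) vs Ga (period 4, group 13): the stated order agrees with the simple trend.
(C) Cl (period 3, group 17) vs F (period 2, group 17): the stated order contradicts the simple trend.
The exception is (C): F's small 2p subshell makes the incoming electron feel strong e⁻–e⁻ repulsion, so Cl actually releases more energy on gaining an electron.

(C)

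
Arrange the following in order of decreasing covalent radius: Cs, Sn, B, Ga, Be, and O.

Cs, Sn, Ga, Be, B, O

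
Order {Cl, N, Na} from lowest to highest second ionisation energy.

IE_2 is the cost of taking one more electron from the +1 cation: Cl⁺ still has 6 valence electrons; N⁺ still has 4 valence electrons; Na⁺ is the bare [Ne] core.
Pulling an electron out of a noble-gas core costs far more than removing a remaining valence electron, so Na sits at the high end of IE_2.
Valence configurations: Cl⁺ [Ne]3s²3p⁴, N⁺ [He]2s²2p².
The numbers (kJ/mol): Cl 2298, N 2856, Na 4562.
Overall IE_2 order: Cl < N < Na.

Cl < N < Na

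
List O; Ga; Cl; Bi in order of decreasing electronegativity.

O > Cl > Bi > Ga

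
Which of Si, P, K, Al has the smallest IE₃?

Al

Consider each +2 ion: Si²⁺ still has 2 valence electrons; P²⁺ still has 3 valence electrons; K²⁺ is already 1 electron into the core; Al²⁺ still has 1 valence electron.
Core electrons are held far more tightly than valence electrons, so K tops the IE_3 order.
Valence configurations: Si²⁺ [Ne]3s², P²⁺ [Ne]3s²3p¹, Al²⁺ [Ne]3s¹.
P²⁺ loses a lone 3p electron whereas Si²⁺ must break into a filled 3s² pair, so IE_3(Si) > IE_3(P) even though P has the higher nuclear charge.
Approximate IE_3 values (kJ/mol): Si 3232, P 2914, K 4420, Al 2745.
So the third ionization energies run Al < P < Si < K.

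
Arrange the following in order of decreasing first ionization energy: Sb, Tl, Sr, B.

Sb, B, Tl, Sr

Removing the outermost electron gets harder across a period and easier down a group.
Here both period and group differ, so the two effects have to be weighed against each other.
Tl > Sr: the two effects oppose for this pair; the across-period effect wins (589 vs 550 kJ/mol).
B > Tl: B sits above Tl in group 13, so the down-group effect alone puts B higher.
Sb > B: period and group pull opposite ways; the across-period shift dominates (831 vs 801 kJ/mol).
For reference (kJ/mol): B 801, Sr 550, Sb 831, Tl 589.
So from highest to lowest: Sb > B > Tl > Sr.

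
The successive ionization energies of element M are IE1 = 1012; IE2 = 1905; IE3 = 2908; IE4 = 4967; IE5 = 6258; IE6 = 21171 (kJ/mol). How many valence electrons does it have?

5

Look for the largest jump between consecutive ionization energies: IE6/IE5 ≈ 3.4, far larger than any earlier ratio.
That jump marks the point where a core electron is being removed. So the atom has 5 valence electrons.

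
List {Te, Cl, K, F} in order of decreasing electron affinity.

F is in period 2, group 17; Cl is in period 3, group 17; K is in period 4, group 1; Te is in period 5, group 16.
Electron affinity generally becomes more exothermic across a period toward the halogens and less exothermic down a group.
Neither a single period nor a single group — weigh both effects.
Te > K: the two effects oppose for this pair; the across-period effect wins (190 vs 48 kJ/mol).
F > Te: both effects reinforce here, so F is clearly the higher of the two.
Cl > F: this pair runs against the simple trend — see the exception note.
Note the exception: Cl has a higher electron affinity than F, contrary to the simple trend — F's small 2p subshell makes the incoming electron feel strong e⁻–e⁻ repulsion, so Cl actually releases more energy on gaining an electron.
For reference (kJ/mol): F 328, Cl 349, K 48, Te 190.
So from highest to lowest: Cl > F > Te > K.

Cl > F > Te > K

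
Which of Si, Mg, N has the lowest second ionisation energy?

Mg

After 1 electron has been removed, what remains? Si⁺ still has 3 valence electrons; Mg⁺ still has 1 valence electron; N⁺ still has 4 valence electrons.
All are still removing valence electrons, so compare the +1 ions as you would atoms: IE_2 generally rises across a period (higher Z_eff) and falls down a group (larger shell), subject to the usual subshell exceptions.
Valence configurations: Si⁺ [Ne]3s²3p¹, Mg⁺ [Ne]3s¹, N⁺ [He]2s²2p².
The numbers (kJ/mol): Si 1577, Mg 1451, N 2856.
Overall IE_2 order: Mg < Si < N.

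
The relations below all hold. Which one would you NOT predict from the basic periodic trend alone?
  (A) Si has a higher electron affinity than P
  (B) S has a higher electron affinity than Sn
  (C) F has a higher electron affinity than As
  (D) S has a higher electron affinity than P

(A)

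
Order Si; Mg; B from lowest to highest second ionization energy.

Mg < Si < B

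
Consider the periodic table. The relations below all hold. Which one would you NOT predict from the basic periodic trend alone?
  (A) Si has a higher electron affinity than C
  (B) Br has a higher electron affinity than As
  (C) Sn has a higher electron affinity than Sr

(A)

The general trend: electron affinity increases across a period and decreases down a group.
(A) Si (period 3, group 14) vs C (period 2, group 14): the stated order contradicts the simple trend.
(B) Br (period 4, group 17) vs As (period 4, group 15): the stated order agrees with the simple trend.
(C) Sn (period 5, group 14) vs Sr (period 5, group 2): the stated order agrees with the simple trend.
The exception is (A): Si's larger, more diffuse 3p orbitals accept an added electron slightly more readily than C's compact 2p.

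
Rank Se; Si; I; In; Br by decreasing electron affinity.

Br > I > Se > Si > In

Adding an electron releases more energy for atoms nearer the top right (short of the noble gases).
Neither a single period nor a single group — weigh both effects.
Si > In: both effects reinforce here, so Si is clearly the higher of the two.
Se > Si: the two effects oppose for this pair; the across-period effect wins (195 vs 134 kJ/mol).
I > Se: period and group pull opposite ways; the across-period shift dominates (295 vs 195 kJ/mol).
Br > I: they share group 17; the group trend gives Br the larger value.
Approximate values (kJ/mol): Si 134, Se 195, Br 325, In 29, I 295.
So from highest to lowest: Br > I > Se > Si > In.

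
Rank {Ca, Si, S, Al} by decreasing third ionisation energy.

Ca, S, Si, Al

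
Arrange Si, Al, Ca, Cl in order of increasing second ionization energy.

The second ionization energy removes an electron from the +1 ion. For each element: Si⁺ still has 3 valence electrons; Al⁺ still has 2 valence electrons; Ca⁺ still has 1 valence electron; Cl⁺ still has 6 valence electrons.
All are still removing valence electrons, so compare the +1 ions as you would atoms: IE_2 generally rises across a period (higher Z_eff) and falls down a group (larger shell), subject to the usual subshell exceptions.
Valence configurations: Si⁺ [Ne]3s²3p¹, Al⁺ [Ne]3s², Ca⁺ [Ar]4s¹, Cl⁺ [Ne]3s²3p⁴.
Si⁺ loses a lone 3p electron whereas Al⁺ must break into a filled 3s² pair, so IE_2(Al) > IE_2(Si) even though Si has the higher nuclear charge.
Tabulated IE_2 (kJ/mol): Si 1577, Al 1817, Ca 1145, Cl 2298.
So the second ionization energies run Ca < Si < Al < Cl.

Ca < Si < Al < Cl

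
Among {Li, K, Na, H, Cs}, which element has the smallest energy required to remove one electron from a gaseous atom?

Cs

First ionization energy rises across a period (greater Z_eff holds electrons more tightly) and falls down a group (valence electrons are farther from the nucleus).
All are in group 1, so first ionization energy increases up the group.
The smallest energy required to remove one electron from a gaseous atom among these belongs to Cs.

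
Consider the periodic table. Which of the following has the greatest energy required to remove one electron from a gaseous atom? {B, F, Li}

F

Li is in period 2, group 1; B is in period 2, group 13; F is in period 2, group 17.
IE₁ increases left→right with effective nuclear charge and decreases top→bottom as the valence shell moves farther out.
All lie in period 2, so first ionization energy increases left to right.
The greatest energy required to remove one electron from a gaseous atom among these belongs to F.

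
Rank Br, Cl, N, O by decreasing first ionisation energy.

N > O > Cl > Br

N is in period 2, group 15; O is in period 2, group 16; Cl is in period 3, group 17; Br is in period 4, group 17.
First ionization energy rises across a period (greater Z_eff holds electrons more tightly) and falls down a group (valence electrons are farther from the nucleus).
Here both period and group differ, so the two effects have to be weighed against each other.
Cl > Br: Cl sits above Br in group 17, so the down-group effect alone puts Cl higher.
O > Cl: period and group pull opposite ways; the down-group shift dominates (1314 vs 1251 kJ/mol).
N > O: this pair runs against the simple trend — see the exception note.
Note the exception: N has a higher first ionization energy than O, contrary to the simple trend — pairing an electron in O's 2p⁴ costs repulsion energy, so O ionizes more easily than half-filled N (2p³).
Tabulated first ionization energy (kJ/mol): N 1402, O 1314, Cl 1251, Br 1140.
So from highest to lowest: N > O > Cl > Br.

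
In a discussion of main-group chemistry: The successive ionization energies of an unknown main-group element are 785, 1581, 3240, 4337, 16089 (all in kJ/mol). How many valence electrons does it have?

4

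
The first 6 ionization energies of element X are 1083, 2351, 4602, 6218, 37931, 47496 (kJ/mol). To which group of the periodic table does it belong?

Group 14

Look for the largest jump between consecutive ionization energies: IE5/IE4 ≈ 6.1, far larger than any earlier ratio.
That jump marks the point where a core electron is being removed. So the atom has 4 valence electrons.
A main-group element with 4 valence electrons is in group 14.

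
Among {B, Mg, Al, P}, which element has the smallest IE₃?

Consider each +2 ion: B²⁺ still has 1 valence electron; Mg²⁺ is the bare [Ne] core; Al²⁺ still has 1 valence electron; P²⁺ still has 3 valence electrons.
Core electrons are held far more tightly than valence electrons, so Mg tops the IE_3 order.
Valence configurations: B²⁺ [He]2s¹, Al²⁺ [Ne]3s¹, P²⁺ [Ne]3s²3p¹.
Approximate IE_3 values (kJ/mol): B 3660, Mg 7733, Al 2745, P 2914.
So the third ionization energies run Al < P < B < Mg.

Al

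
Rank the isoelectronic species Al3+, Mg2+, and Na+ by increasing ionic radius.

All of these have 10 electrons, so size is governed by nuclear charge alone: the more protons, the stronger the pull on the same electron cloud, and the smaller the ion.
Nuclear charges: Al3+ (Z=13), Mg2+ (Z=12), Na+ (Z=11).
Smallest to largest: Al3+ < Mg2+ < Na+.

Al3+ < Mg2+ < Na+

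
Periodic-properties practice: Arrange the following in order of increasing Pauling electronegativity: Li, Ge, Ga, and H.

Li < Ga < Ge < H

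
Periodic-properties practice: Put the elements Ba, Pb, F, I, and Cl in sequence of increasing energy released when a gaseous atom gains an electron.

Ba < Pb < I < F < Cl

Electron affinity generally becomes more exothermic across a period toward the halogens and less exothermic down a group.
Neither a single period nor a single group — weigh both effects.
Pb > Ba: Pb lies to the right of Ba in period 6, so the across-period effect alone puts Pb higher.
I > Pb: relative to Pb, both the across-period and down-group shifts push I's electron affinity up.
F > I: F sits above I in group 17, so the down-group effect alone puts F higher.
Cl > F: this pair runs against the simple trend — see the exception note.
Note the exception: Cl has a higher electron affinity than F, contrary to the simple trend — F's small 2p subshell makes the incoming electron feel strong e⁻–e⁻ repulsion, so Cl actually releases more energy on gaining an electron.
Tabulated electron affinity (kJ/mol): F 328, Cl 349, I 295, Ba 14, Pb 35.
So from lowest to highest: Ba < Pb < I < F < Cl.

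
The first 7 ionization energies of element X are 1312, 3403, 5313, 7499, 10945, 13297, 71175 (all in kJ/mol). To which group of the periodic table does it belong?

Group 16

Look for the largest jump between consecutive ionization energies: IE7/IE6 ≈ 5.4, far larger than any earlier ratio.
That jump marks the point where a core electron is being removed. So the atom has 6 valence electrons.
A main-group element with 6 valence electrons is in group 16.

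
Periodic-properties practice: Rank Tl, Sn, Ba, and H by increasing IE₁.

H is in period 1, group 1; Sn is in period 5, group 14; Ba is in period 6, group 2; Tl is in period 6, group 13.
IE₁ increases left→right with effective nuclear charge and decreases top→bottom as the valence shell moves farther out.
Neither a single period nor a single group — weigh both effects.
Tl > Ba: Tl lies to the right of Ba in period 6, so the across-period effect alone puts Tl higher.
Sn > Tl: both effects reinforce here, so Sn is clearly the higher of the two.
H > Sn: the two effects oppose for this pair; the down-group effect wins (1312 vs 709 kJ/mol).
Tabulated first ionization energy (kJ/mol): H 1312, Sn 709, Ba 503, Tl 589.
So from lowest to highest: Ba < Tl < Sn < H.

Ba < Tl < Sn < H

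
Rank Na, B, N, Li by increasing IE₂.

B, N, Na, Li

The second ionization energy removes an electron from the +1 ion. For each element: Na⁺ is the bare [Ne] core; B⁺ still has 2 valence electrons; N⁺ still has 4 valence electrons; Li⁺ is the bare [He] core.
Breaking into a closed-shell core is much more expensive than removing a leftover valence electron — Na and Li have the largest IE_2 here.
Valence configurations: B⁺ [He]2s², N⁺ [He]2s²2p².
Approximate IE_2 values (kJ/mol): Na 4562, B 2427, N 2856, Li 7298.
Putting it together, IE_2: B < N < Na < Li.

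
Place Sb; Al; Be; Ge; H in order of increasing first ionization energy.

Al < Ge < Sb < Be < H

H is in period 1, group 1; Be is in period 2, group 2; Al is in period 3, group 13; Ge is in period 4, group 14; Sb is in period 5, group 15.
IE₁ increases left→right with effective nuclear charge and decreases top→bottom as the valence shell moves farther out.
A diagonal step moves right (one effect) and down (the opposite effect) at once.
Ge > Al: the two effects oppose for this pair; the across-period effect wins (762 vs 578 kJ/mol).
Sb > Ge: the two effects oppose for this pair; the across-period effect wins (831 vs 762 kJ/mol).
Be > Sb: period and group pull opposite ways; the down-group shift dominates (900 vs 831 kJ/mol).
H > Be: the two effects oppose for this pair; the down-group effect wins (1312 vs 900 kJ/mol).
Approximate values (kJ/mol): H 1312, Be 900, Al 578, Ge 762, Sb 831.
So from lowest to highest: Al < Ge < Sb < Be < H.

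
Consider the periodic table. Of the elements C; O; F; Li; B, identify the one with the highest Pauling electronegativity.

Li is in period 2, group 1; B is in period 2, group 13; C is in period 2, group 14; O is in period 2, group 16; F is in period 2, group 17.
Smaller atoms with higher effective nuclear charge are more electronegative.
All lie in period 2, so electronegativity increases left to right.
The highest Pauling electronegativity among these belongs to F.

F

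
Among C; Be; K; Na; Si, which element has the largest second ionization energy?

Consider each +1 ion: C⁺ still has 3 valence electrons; Be⁺ still has 1 valence electron; K⁺ is the bare [Ar] core; Na⁺ is the bare [Ne] core; Si⁺ still has 3 valence electrons.
Core electrons are held far more tightly than valence electrons, so K and Na top the IE_2 order.
Valence configurations: C⁺ [He]2s²2p¹, Be⁺ [He]2s¹, Si⁺ [Ne]3s²3p¹.
Approximate IE_2 values (kJ/mol): C 2353, Be 1757, K 3052, Na 4562, Si 1577.
Putting it together, IE_2: Si < Be < C < K < Na.

Na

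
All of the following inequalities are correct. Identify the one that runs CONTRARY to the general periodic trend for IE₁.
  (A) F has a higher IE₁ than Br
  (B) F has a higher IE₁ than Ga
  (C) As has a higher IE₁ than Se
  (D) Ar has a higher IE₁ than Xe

(C)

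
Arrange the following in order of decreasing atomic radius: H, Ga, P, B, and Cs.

Cs > Ga > P > B > H

H is in period 1, group 1; B is in period 2, group 13; P is in period 3, group 15; Ga is in period 4, group 13; Cs is in period 6, group 1.
Radius decreases left→right (rising Z_eff, same n) and increases top→bottom (higher n).
Here both period and group differ, so the two effects have to be weighed against each other.
B > H: the two effects oppose for this pair; the down-group effect wins (85 vs 32 pm).
P > B: the two effects oppose for this pair; the down-group effect wins (111 vs 85 pm).
Ga > P: both effects reinforce here, so Ga is clearly the larger of the two.
Cs > Ga: both effects reinforce here, so Cs is clearly the larger of the two.
Approximate values (pm): H 32, B 85, P 111, Ga 124, Cs 232.
So from largest to smallest: Cs > Ga > P > B > H.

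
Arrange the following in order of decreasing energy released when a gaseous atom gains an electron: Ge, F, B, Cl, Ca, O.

Cl > F > O > Ge > B > Ca

B is in period 2, group 13; O is in period 2, group 16; F is in period 2, group 17; Cl is in period 3, group 17; Ca is in period 4, group 2; Ge is in period 4, group 14.
Adding an electron releases more energy for atoms nearer the top right (short of the noble gases).
Neither a single period nor a single group — weigh both effects.
B > Ca: relative to Ca, both the across-period and down-group shifts push B's electron affinity up.
Ge > B: the two effects oppose for this pair; the across-period effect wins (119 vs 27 kJ/mol).
O > Ge: both effects reinforce here, so O is clearly the higher of the two.
F > O: both are in period 2; the period trend gives F the larger value.
Cl > F: this pair runs against the simple trend — see the exception note.
Note the exception: Cl has a higher electron affinity than F, contrary to the simple trend — F's small 2p subshell makes the incoming electron feel strong e⁻–e⁻ repulsion, so Cl actually releases more energy on gaining an electron.
Tabulated electron affinity (kJ/mol): B 27, O 141, F 328, Cl 349, Ca 2, Ge 119.
So from highest to lowest: Cl > F > O > Ge > B > Ca.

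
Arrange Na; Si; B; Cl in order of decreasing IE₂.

Na, B, Cl, Si

Consider each +1 ion: Na⁺ is the bare [Ne] core; Si⁺ still has 3 valence electrons; B⁺ still has 2 valence electrons; Cl⁺ still has 6 valence electrons.
Breaking into a closed-shell core is much more expensive than removing a leftover valence electron — Na has the largest IE_2 here.
Valence configurations: Si⁺ [Ne]3s²3p¹, B⁺ [He]2s², Cl⁺ [Ne]3s²3p⁴.
Tabulated IE_2 (kJ/mol): Na 4562, Si 1577, B 2427, Cl 2298.
Overall IE_2 order: Si < Cl < B < Na.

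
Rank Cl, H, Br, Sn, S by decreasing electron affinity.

Atoms with high Z_eff and room in the valence shell (especially the halogens) have the most exothermic electron affinities.
Neither a single period nor a single group — weigh both effects.
Sn > H: the two effects oppose for this pair; the across-period effect wins (107 vs 73 kJ/mol).
S > Sn: relative to Sn, both the across-period and down-group shifts push S's electron affinity up.
Br > S: the two effects oppose for this pair; the across-period effect wins (325 vs 200 kJ/mol).
Cl > Br: Cl sits above Br in group 17, so the down-group effect alone puts Cl higher.
Approximate values (kJ/mol): H 73, S 200, Cl 349, Br 325, Sn 107.
So from highest to lowest: Cl > Br > S > Sn > H.

Cl, Br, S, Sn, H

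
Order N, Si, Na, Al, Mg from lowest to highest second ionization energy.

Consider each +1 ion: N⁺ still has 4 valence electrons; Si⁺ still has 3 valence electrons; Na⁺ is the bare [Ne] core; Al⁺ still has 2 valence electrons; Mg⁺ still has 1 valence electron.
Pulling an electron out of a noble-gas core costs far more than removing a remaining valence electron, so Na sits at the high end of IE_2.
Valence configurations: N⁺ [He]2s²2p², Si⁺ [Ne]3s²3p¹, Al⁺ [Ne]3s², Mg⁺ [Ne]3s¹.
Si⁺ loses a lone 3p electron whereas Al⁺ must break into a filled 3s² pair, so IE_2(Al) > IE_2(Si) even though Si has the higher nuclear charge.
The numbers (kJ/mol): N 2856, Si 1577, Na 4562, Al 1817, Mg 1451.
So the second ionization energies run Mg < Si < Al < N < Na.

Mg, Si, Al, N, Na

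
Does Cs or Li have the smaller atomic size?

Li

Li is in period 2, group 1; Cs is in period 6, group 1.
Radius decreases left→right (rising Z_eff, same n) and increases top→bottom (higher n).
All are in group 1, so atomic radius increases down the group.
So Li has the smaller atomic size (Li < Cs).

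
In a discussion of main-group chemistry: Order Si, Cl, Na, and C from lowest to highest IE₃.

After 2 electrons have been removed, what remains? Si²⁺ still has 2 valence electrons; Cl²⁺ still has 5 valence electrons; Na²⁺ is already 1 electron into the core; C²⁺ still has 2 valence electrons.
Core electrons are held far more tightly than valence electrons, so Na tops the IE_3 order.
Valence configurations: Si²⁺ [Ne]3s², Cl²⁺ [Ne]3s²3p³, C²⁺ [He]2s².
Approximate IE_3 values (kJ/mol): Si 3232, Cl 3822, Na 6910, C 4620.
Hence IE_3: Si < Cl < C < Na.

Si, Cl, C, Na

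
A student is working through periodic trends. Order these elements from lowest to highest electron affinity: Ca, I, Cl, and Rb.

EA tends to increase across a period and decrease down a group, though the pattern is less regular than for IE or radius.
These span different periods and groups, so the two trends combine.
Rb > Ca: this pair runs against the simple trend — see the exception note.
I > Rb: both are in period 5; the period trend gives I the larger value.
Cl > I: they share group 17; the group trend gives Cl the larger value.
Note the exception: Rb has a higher electron affinity than Ca, contrary to the simple trend — adding an electron to Ca (ns²) has to open a new, higher-energy np subshell, which is unfavourable.
Approximate values (kJ/mol): Cl 349, Ca 2, Rb 47, I 295.
So from lowest to highest: Ca < Rb < I < Cl.

Ca < Rb < I < Cl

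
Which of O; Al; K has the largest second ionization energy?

O

IE_2 is the cost of taking one more electron from the +1 cation: O⁺ still has 5 valence electrons; Al⁺ still has 2 valence electrons; K⁺ is the bare [Ar] core.
Usually core removal costs more than valence removal, but here the competition is close: a tightly held n=2 valence electron can cost more to remove than an n=3 core electron, so the actual values have to decide it.
Valence configurations: O⁺ [He]2s²2p³, Al⁺ [Ne]3s².
Tabulated IE_2 (kJ/mol): O 3388, Al 1817, K 3052.
Putting it together, IE_2: Al < K < O.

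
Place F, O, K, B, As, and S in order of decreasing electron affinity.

B is in period 2, group 13; O is in period 2, group 16; F is in period 2, group 17; S is in period 3, group 16; K is in period 4, group 1; As is in period 4, group 15.
Atoms with high Z_eff and room in the valence shell (especially the halogens) have the most exothermic electron affinities.
These span different periods and groups, so the two trends combine.
K > B: this pair runs against the simple trend — see the exception note.
As > K: As lies to the right of K in period 4, so the across-period effect alone puts As higher.
O > As: both effects reinforce here, so O is clearly the higher of the two.
S > O: this pair runs against the simple trend — see the exception note.
F > S: both effects reinforce here, so F is clearly the higher of the two.
Note the exception: K has a higher electron affinity than B, contrary to the simple trend — B's ns²np¹ configuration gives only a small electron affinity — the sparsely filled np subshell binds an added electron weakly.
Note the exception: S has a higher electron affinity than O, contrary to the simple trend — the compact 2p subshell of O repels the added electron more than S's larger 3p does.
Approximate values (kJ/mol): B 27, O 141, F 328, S 200, K 48, As 78.
So from highest to lowest: F > S > O > As > K > B.

F, S, O, As, K, B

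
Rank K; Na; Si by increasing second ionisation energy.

Consider each +1 ion: K⁺ is the bare [Ar] core; Na⁺ is the bare [Ne] core; Si⁺ still has 3 valence electrons.
Core electrons are held far more tightly than valence electrons, so K and Na top the IE_2 order.
Tabulated IE_2 (kJ/mol): K 3052, Na 4562, Si 1577.
Putting it together, IE_2: Si < K < Na.

Si < K < Na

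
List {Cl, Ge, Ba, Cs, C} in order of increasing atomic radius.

C, Cl, Ge, Ba, Cs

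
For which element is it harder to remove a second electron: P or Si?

Consider each +1 ion: P⁺ still has 4 valence electrons; Si⁺ still has 3 valence electrons.
All are still removing valence electrons, so compare the +1 ions as you would atoms: IE_2 generally rises across a period (higher Z_eff) and falls down a group (larger shell), subject to the usual subshell exceptions.
Valence configurations: P⁺ [Ne]3s²3p², Si⁺ [Ne]3s²3p¹.
Tabulated IE_2 (kJ/mol): P 1907, Si 1577.
Hence IE_2: Si < P.

P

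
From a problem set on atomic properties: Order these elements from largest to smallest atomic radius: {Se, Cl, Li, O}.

Li is in period 2, group 1; O is in period 2, group 16; Cl is in period 3, group 17; Se is in period 4, group 16.
Moving right in a period, electrons are added to the same shell under a stronger nuclear pull, so atoms get smaller; moving down, a new shell is opened and atoms get larger.
Here both period and group differ, so the two effects have to be weighed against each other.
Cl > O: the two effects oppose for this pair; the down-group effect wins (99 vs 63 pm).
Se > Cl: relative to Cl, both the across-period and down-group shifts push Se's atomic radius up.
Li > Se: period and group pull opposite ways; the across-period shift dominates (133 vs 116 pm).
Approximate values (pm): Li 133, O 63, Cl 99, Se 116.
So from largest to smallest: Li > Se > Cl > O.

Li, Se, Cl, O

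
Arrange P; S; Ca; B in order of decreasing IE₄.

Consider each +3 ion: P³⁺ still has 2 valence electrons; S³⁺ still has 3 valence electrons; Ca³⁺ is already 1 electron into the core; B³⁺ is the bare [He] core.
Core electrons are held far more tightly than valence electrons, so Ca and B top the IE_4 order.
Valence configurations: P³⁺ [Ne]3s², S³⁺ [Ne]3s²3p¹.
S³⁺ loses a lone 3p electron whereas P³⁺ must break into a filled 3s² pair, so IE_4(P) > IE_4(S) even though S has the higher nuclear charge.
The numbers (kJ/mol): P 4964, S 4556, Ca 6491, B 25026.
So the fourth ionization energies run S < P < Ca < B.

B > Ca > P > S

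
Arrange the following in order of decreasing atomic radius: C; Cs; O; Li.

Li is in period 2, group 1; C is in period 2, group 14; O is in period 2, group 16; Cs is in period 6, group 1.
Radius decreases left→right (rising Z_eff, same n) and increases top→bottom (higher n).
Here both period and group differ, so the two effects have to be weighed against each other.
C > O: C lies to the left of O in period 2, so the across-period effect alone puts C larger.
Li > C: both are in period 2; the period trend gives Li the larger value.
Cs > Li: they share group 1; the group trend gives Cs the larger value.
For reference (pm): Li 133, C 75, O 63, Cs 232.
So from largest to smallest: Cs > Li > C > O.

Cs, Li, C, O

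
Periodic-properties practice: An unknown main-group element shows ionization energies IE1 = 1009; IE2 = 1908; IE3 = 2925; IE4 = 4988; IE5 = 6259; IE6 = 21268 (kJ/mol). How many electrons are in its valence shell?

Look for the largest jump between consecutive ionization energies: IE6/IE5 ≈ 3.4, far larger than any earlier ratio.
That jump marks the point where a core electron is being removed. So the atom has 5 valence electrons.

5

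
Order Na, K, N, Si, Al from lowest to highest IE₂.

Si < Al < N < K < Na

IE_2 is the cost of taking one more electron from the +1 cation: Na⁺ is the bare [Ne] core; K⁺ is the bare [Ar] core; N⁺ still has 4 valence electrons; Si⁺ still has 3 valence electrons; Al⁺ still has 2 valence electrons.
Breaking into a closed-shell core is much more expensive than removing a leftover valence electron — K and Na have the largest IE_2 here.
Valence configurations: N⁺ [He]2s²2p², Si⁺ [Ne]3s²3p¹, Al⁺ [Ne]3s².
Si⁺ loses a lone 3p electron whereas Al⁺ must break into a filled 3s² pair, so IE_2(Al) > IE_2(Si) even though Si has the higher nuclear charge.
Tabulated IE_2 (kJ/mol): Na 4562, K 3052, N 2856, Si 1577, Al 1817.
So the second ionization energies run Si < Al < N < K < Na.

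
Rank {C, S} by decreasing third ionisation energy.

After 2 electrons have been removed, what remains? C²⁺ still has 2 valence electrons; S²⁺ still has 4 valence electrons.
All are still removing valence electrons, so compare the +2 ions as you would atoms: IE_3 generally rises across a period (higher Z_eff) and falls down a group (larger shell), subject to the usual subshell exceptions.
Valence configurations: C²⁺ [He]2s², S²⁺ [Ne]3s²3p².
Approximate IE_3 values (kJ/mol): C 4620, S 3357.
Putting it together, IE_3: S < C.

C > S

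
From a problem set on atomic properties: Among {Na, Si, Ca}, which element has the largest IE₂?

The second ionization energy removes an electron from the +1 ion. For each element: Na⁺ is the bare [Ne] core; Si⁺ still has 3 valence electrons; Ca⁺ still has 1 valence electron.
Pulling an electron out of a noble-gas core costs far more than removing a remaining valence electron, so Na sits at the high end of IE_2.
Valence configurations: Si⁺ [Ne]3s²3p¹, Ca⁺ [Ar]4s¹.
The numbers (kJ/mol): Na 4562, Si 1577, Ca 1145.
Overall IE_2 order: Ca < Si < Na.

Na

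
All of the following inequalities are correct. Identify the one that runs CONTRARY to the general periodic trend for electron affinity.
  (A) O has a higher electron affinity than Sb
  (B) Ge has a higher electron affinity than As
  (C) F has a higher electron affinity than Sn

(B)

The general trend: electron affinity increases across a period and decreases down a group.
(A) O (period 2, group 16) vs Sb (period 5, group 15): the stated order agrees with the simple trend.
(B) Ge (period 4, group 14) vs As (period 4, group 15): the stated order contradicts the simple trend.
(C) F (period 2, group 17) vs Sn (period 5, group 14): the stated order agrees with the simple trend.
The exception is (B): adding an electron to As's half-filled 4p³ is unfavourable, so Ge (4p²) has the more exothermic EA.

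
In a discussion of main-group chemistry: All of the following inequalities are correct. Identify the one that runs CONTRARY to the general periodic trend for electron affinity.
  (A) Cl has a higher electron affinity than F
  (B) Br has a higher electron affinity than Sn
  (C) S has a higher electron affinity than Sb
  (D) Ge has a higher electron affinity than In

(A)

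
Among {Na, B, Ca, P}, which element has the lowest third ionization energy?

P

Consider each +2 ion: Na²⁺ is already 1 electron into the core; B²⁺ still has 1 valence electron; Ca²⁺ is the bare [Ar] core; P²⁺ still has 3 valence electrons.
Breaking into a closed-shell core is much more expensive than removing a leftover valence electron — Ca and Na have the largest IE_3 here.
Valence configurations: B²⁺ [He]2s¹, P²⁺ [Ne]3s²3p¹.
The numbers (kJ/mol): Na 6910, B 3660, Ca 4912, P 2914.
Hence IE_3: P < B < Ca < Na.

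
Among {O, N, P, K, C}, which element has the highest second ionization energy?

O

Consider each +1 ion: O⁺ still has 5 valence electrons; N⁺ still has 4 valence electrons; P⁺ still has 4 valence electrons; K⁺ is the bare [Ar] core; C⁺ still has 3 valence electrons.
Usually core removal costs more than valence removal, but here the competition is close: a tightly held n=2 valence electron can cost more to remove than an n=3 core electron, so the actual values have to decide it.
Valence configurations: O⁺ [He]2s²2p³, N⁺ [He]2s²2p², P⁺ [Ne]3s²3p², C⁺ [He]2s²2p¹.
Approximate IE_2 values (kJ/mol): O 3388, N 2856, P 1907, K 3052, C 2353.
Overall IE_2 order: P < C < N < K < O.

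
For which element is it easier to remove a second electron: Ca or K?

Ca

Consider each +1 ion: Ca⁺ still has 1 valence electron; K⁺ is the bare [Ar] core.
Breaking into a closed-shell core is much more expensive than removing a leftover valence electron — K has the largest IE_2 here.
Approximate IE_2 values (kJ/mol): Ca 1145, K 3052.
Hence IE_2: Ca < K.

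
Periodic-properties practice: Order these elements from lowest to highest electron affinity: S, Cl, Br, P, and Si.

P < Si < S < Br < Cl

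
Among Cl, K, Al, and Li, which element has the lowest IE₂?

Al

Consider each +1 ion: Cl⁺ still has 6 valence electrons; K⁺ is the bare [Ar] core; Al⁺ still has 2 valence electrons; Li⁺ is the bare [He] core.
Pulling an electron out of a noble-gas core costs far more than removing a remaining valence electron, so K and Li sit at the high end of IE_2.
Valence configurations: Cl⁺ [Ne]3s²3p⁴, Al⁺ [Ne]3s².
The numbers (kJ/mol): Cl 2298, K 3052, Al 1817, Li 7298.
So the second ionization energies run Al < Cl < K < Li.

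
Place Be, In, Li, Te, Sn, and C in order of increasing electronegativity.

Li is in period 2, group 1; Be is in period 2, group 2; C is in period 2, group 14; In is in period 5, group 13; Sn is in period 5, group 14; Te is in period 5, group 16.
Atoms toward the upper right of the periodic table pull bonding electrons most strongly.
Here both period and group differ, so the two effects have to be weighed against each other.
Be > Li: both are in period 2; the period trend gives Be the larger value.
In > Be: period and group pull opposite ways; the across-period shift dominates (1.78 vs 1.57).
Sn > In: both are in period 5; the period trend gives Sn the larger value.
Te > Sn: both are in period 5; the period trend gives Te the larger value.
C > Te: period and group pull opposite ways; the down-group shift dominates (2.55 vs 2.10).
For reference (Pauling): Li 0.98, Be 1.57, C 2.55, In 1.78, Sn 1.96, Te 2.10.
So from lowest to highest: Li < Be < In < Sn < Te < C.

Li < Be < In < Sn < Te < C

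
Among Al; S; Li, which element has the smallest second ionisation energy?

Consider each +1 ion: Al⁺ still has 2 valence electrons; S⁺ still has 5 valence electrons; Li⁺ is the bare [He] core.
Pulling an electron out of a noble-gas core costs far more than removing a remaining valence electron, so Li sits at the high end of IE_2.
Valence configurations: Al⁺ [Ne]3s², S⁺ [Ne]3s²3p³.
Tabulated IE_2 (kJ/mol): Al 1817, S 2252, Li 7298.
Overall IE_2 order: Al < S < Li.

Al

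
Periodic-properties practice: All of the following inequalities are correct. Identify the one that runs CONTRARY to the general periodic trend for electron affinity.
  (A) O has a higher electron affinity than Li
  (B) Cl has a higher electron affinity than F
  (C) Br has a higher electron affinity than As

(B)

The general trend: electron affinity increases across a period and decreases down a group.
(A) O (period 2, group 16) vs Li (period 2, group 1): the stated order agrees with the simple trend.
(B) Cl (period 3, group 17) vs F (period 2, group 17): the stated order contradicts the simple trend.
(C) Br (period 4, group 17) vs As (period 4, group 15): the stated order agrees with the simple trend.
The exception is (B): F's small 2p subshell makes the incoming electron feel strong e⁻–e⁻ repulsion, so Cl actually releases more energy on gaining an electron.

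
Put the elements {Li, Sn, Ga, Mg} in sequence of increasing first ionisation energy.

IE₁ increases left→right with effective nuclear charge and decreases top→bottom as the valence shell moves farther out.
A diagonal step moves right (one effect) and down (the opposite effect) at once.
Ga > Li: period and group pull opposite ways; the across-period shift dominates (579 vs 520 kJ/mol).
Sn > Ga: the two effects oppose for this pair; the across-period effect wins (709 vs 579 kJ/mol).
Mg > Sn: the two effects oppose for this pair; the down-group effect wins (738 vs 709 kJ/mol).
Approximate values (kJ/mol): Li 520, Mg 738, Ga 579, Sn 709.
So from lowest to highest: Li < Ga < Sn < Mg.

Li, Ga, Sn, Mg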